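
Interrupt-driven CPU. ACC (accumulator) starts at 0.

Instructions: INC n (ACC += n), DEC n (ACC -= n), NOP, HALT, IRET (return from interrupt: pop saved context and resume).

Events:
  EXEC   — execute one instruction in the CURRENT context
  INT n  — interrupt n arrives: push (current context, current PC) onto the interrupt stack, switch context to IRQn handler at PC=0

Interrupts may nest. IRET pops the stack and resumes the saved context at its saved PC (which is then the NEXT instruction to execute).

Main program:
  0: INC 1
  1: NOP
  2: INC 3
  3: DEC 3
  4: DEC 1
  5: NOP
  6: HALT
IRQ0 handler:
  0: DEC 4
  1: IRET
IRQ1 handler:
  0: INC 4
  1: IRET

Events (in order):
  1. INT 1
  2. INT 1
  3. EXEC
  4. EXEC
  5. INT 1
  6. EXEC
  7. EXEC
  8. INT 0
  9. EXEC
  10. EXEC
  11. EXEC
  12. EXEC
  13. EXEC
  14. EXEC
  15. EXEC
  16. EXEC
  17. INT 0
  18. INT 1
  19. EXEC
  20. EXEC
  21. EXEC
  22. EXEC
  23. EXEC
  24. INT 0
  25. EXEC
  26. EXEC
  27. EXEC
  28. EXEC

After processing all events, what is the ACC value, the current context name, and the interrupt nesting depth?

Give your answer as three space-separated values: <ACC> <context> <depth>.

Event 1 (INT 1): INT 1 arrives: push (MAIN, PC=0), enter IRQ1 at PC=0 (depth now 1)
Event 2 (INT 1): INT 1 arrives: push (IRQ1, PC=0), enter IRQ1 at PC=0 (depth now 2)
Event 3 (EXEC): [IRQ1] PC=0: INC 4 -> ACC=4
Event 4 (EXEC): [IRQ1] PC=1: IRET -> resume IRQ1 at PC=0 (depth now 1)
Event 5 (INT 1): INT 1 arrives: push (IRQ1, PC=0), enter IRQ1 at PC=0 (depth now 2)
Event 6 (EXEC): [IRQ1] PC=0: INC 4 -> ACC=8
Event 7 (EXEC): [IRQ1] PC=1: IRET -> resume IRQ1 at PC=0 (depth now 1)
Event 8 (INT 0): INT 0 arrives: push (IRQ1, PC=0), enter IRQ0 at PC=0 (depth now 2)
Event 9 (EXEC): [IRQ0] PC=0: DEC 4 -> ACC=4
Event 10 (EXEC): [IRQ0] PC=1: IRET -> resume IRQ1 at PC=0 (depth now 1)
Event 11 (EXEC): [IRQ1] PC=0: INC 4 -> ACC=8
Event 12 (EXEC): [IRQ1] PC=1: IRET -> resume MAIN at PC=0 (depth now 0)
Event 13 (EXEC): [MAIN] PC=0: INC 1 -> ACC=9
Event 14 (EXEC): [MAIN] PC=1: NOP
Event 15 (EXEC): [MAIN] PC=2: INC 3 -> ACC=12
Event 16 (EXEC): [MAIN] PC=3: DEC 3 -> ACC=9
Event 17 (INT 0): INT 0 arrives: push (MAIN, PC=4), enter IRQ0 at PC=0 (depth now 1)
Event 18 (INT 1): INT 1 arrives: push (IRQ0, PC=0), enter IRQ1 at PC=0 (depth now 2)
Event 19 (EXEC): [IRQ1] PC=0: INC 4 -> ACC=13
Event 20 (EXEC): [IRQ1] PC=1: IRET -> resume IRQ0 at PC=0 (depth now 1)
Event 21 (EXEC): [IRQ0] PC=0: DEC 4 -> ACC=9
Event 22 (EXEC): [IRQ0] PC=1: IRET -> resume MAIN at PC=4 (depth now 0)
Event 23 (EXEC): [MAIN] PC=4: DEC 1 -> ACC=8
Event 24 (INT 0): INT 0 arrives: push (MAIN, PC=5), enter IRQ0 at PC=0 (depth now 1)
Event 25 (EXEC): [IRQ0] PC=0: DEC 4 -> ACC=4
Event 26 (EXEC): [IRQ0] PC=1: IRET -> resume MAIN at PC=5 (depth now 0)
Event 27 (EXEC): [MAIN] PC=5: NOP
Event 28 (EXEC): [MAIN] PC=6: HALT

Answer: 4 MAIN 0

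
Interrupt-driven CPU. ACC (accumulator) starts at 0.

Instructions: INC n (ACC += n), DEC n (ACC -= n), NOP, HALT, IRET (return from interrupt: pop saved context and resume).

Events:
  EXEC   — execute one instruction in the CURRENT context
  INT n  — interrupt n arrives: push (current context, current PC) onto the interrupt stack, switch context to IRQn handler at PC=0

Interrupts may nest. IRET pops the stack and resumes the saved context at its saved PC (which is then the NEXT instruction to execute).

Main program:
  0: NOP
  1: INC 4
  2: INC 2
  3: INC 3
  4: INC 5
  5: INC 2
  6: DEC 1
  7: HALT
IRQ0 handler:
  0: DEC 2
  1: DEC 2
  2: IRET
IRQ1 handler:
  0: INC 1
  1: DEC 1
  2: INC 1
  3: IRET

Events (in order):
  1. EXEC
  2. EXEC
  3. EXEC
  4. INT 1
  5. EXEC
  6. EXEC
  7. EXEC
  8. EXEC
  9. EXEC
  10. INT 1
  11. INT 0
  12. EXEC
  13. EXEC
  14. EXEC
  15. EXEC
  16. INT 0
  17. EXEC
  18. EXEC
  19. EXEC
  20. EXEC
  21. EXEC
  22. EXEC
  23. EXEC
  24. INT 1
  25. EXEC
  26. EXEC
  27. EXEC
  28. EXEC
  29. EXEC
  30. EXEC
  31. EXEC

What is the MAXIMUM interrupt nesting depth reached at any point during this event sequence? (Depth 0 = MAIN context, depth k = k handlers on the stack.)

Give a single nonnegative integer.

Answer: 2

Derivation:
Event 1 (EXEC): [MAIN] PC=0: NOP [depth=0]
Event 2 (EXEC): [MAIN] PC=1: INC 4 -> ACC=4 [depth=0]
Event 3 (EXEC): [MAIN] PC=2: INC 2 -> ACC=6 [depth=0]
Event 4 (INT 1): INT 1 arrives: push (MAIN, PC=3), enter IRQ1 at PC=0 (depth now 1) [depth=1]
Event 5 (EXEC): [IRQ1] PC=0: INC 1 -> ACC=7 [depth=1]
Event 6 (EXEC): [IRQ1] PC=1: DEC 1 -> ACC=6 [depth=1]
Event 7 (EXEC): [IRQ1] PC=2: INC 1 -> ACC=7 [depth=1]
Event 8 (EXEC): [IRQ1] PC=3: IRET -> resume MAIN at PC=3 (depth now 0) [depth=0]
Event 9 (EXEC): [MAIN] PC=3: INC 3 -> ACC=10 [depth=0]
Event 10 (INT 1): INT 1 arrives: push (MAIN, PC=4), enter IRQ1 at PC=0 (depth now 1) [depth=1]
Event 11 (INT 0): INT 0 arrives: push (IRQ1, PC=0), enter IRQ0 at PC=0 (depth now 2) [depth=2]
Event 12 (EXEC): [IRQ0] PC=0: DEC 2 -> ACC=8 [depth=2]
Event 13 (EXEC): [IRQ0] PC=1: DEC 2 -> ACC=6 [depth=2]
Event 14 (EXEC): [IRQ0] PC=2: IRET -> resume IRQ1 at PC=0 (depth now 1) [depth=1]
Event 15 (EXEC): [IRQ1] PC=0: INC 1 -> ACC=7 [depth=1]
Event 16 (INT 0): INT 0 arrives: push (IRQ1, PC=1), enter IRQ0 at PC=0 (depth now 2) [depth=2]
Event 17 (EXEC): [IRQ0] PC=0: DEC 2 -> ACC=5 [depth=2]
Event 18 (EXEC): [IRQ0] PC=1: DEC 2 -> ACC=3 [depth=2]
Event 19 (EXEC): [IRQ0] PC=2: IRET -> resume IRQ1 at PC=1 (depth now 1) [depth=1]
Event 20 (EXEC): [IRQ1] PC=1: DEC 1 -> ACC=2 [depth=1]
Event 21 (EXEC): [IRQ1] PC=2: INC 1 -> ACC=3 [depth=1]
Event 22 (EXEC): [IRQ1] PC=3: IRET -> resume MAIN at PC=4 (depth now 0) [depth=0]
Event 23 (EXEC): [MAIN] PC=4: INC 5 -> ACC=8 [depth=0]
Event 24 (INT 1): INT 1 arrives: push (MAIN, PC=5), enter IRQ1 at PC=0 (depth now 1) [depth=1]
Event 25 (EXEC): [IRQ1] PC=0: INC 1 -> ACC=9 [depth=1]
Event 26 (EXEC): [IRQ1] PC=1: DEC 1 -> ACC=8 [depth=1]
Event 27 (EXEC): [IRQ1] PC=2: INC 1 -> ACC=9 [depth=1]
Event 28 (EXEC): [IRQ1] PC=3: IRET -> resume MAIN at PC=5 (depth now 0) [depth=0]
Event 29 (EXEC): [MAIN] PC=5: INC 2 -> ACC=11 [depth=0]
Event 30 (EXEC): [MAIN] PC=6: DEC 1 -> ACC=10 [depth=0]
Event 31 (EXEC): [MAIN] PC=7: HALT [depth=0]
Max depth observed: 2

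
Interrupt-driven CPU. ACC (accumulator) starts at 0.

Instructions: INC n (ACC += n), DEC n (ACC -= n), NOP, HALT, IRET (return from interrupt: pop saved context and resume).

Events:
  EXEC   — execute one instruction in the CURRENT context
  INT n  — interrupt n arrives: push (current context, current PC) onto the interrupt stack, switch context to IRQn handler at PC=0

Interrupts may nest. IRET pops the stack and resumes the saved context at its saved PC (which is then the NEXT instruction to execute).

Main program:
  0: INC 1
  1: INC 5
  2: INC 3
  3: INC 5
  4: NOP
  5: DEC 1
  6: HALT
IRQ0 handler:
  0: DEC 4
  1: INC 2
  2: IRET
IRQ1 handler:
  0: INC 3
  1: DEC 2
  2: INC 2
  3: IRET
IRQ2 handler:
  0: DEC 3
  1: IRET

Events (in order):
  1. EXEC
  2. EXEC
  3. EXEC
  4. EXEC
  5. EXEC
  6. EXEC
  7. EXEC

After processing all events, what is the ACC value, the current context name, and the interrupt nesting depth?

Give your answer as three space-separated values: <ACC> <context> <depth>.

Answer: 13 MAIN 0

Derivation:
Event 1 (EXEC): [MAIN] PC=0: INC 1 -> ACC=1
Event 2 (EXEC): [MAIN] PC=1: INC 5 -> ACC=6
Event 3 (EXEC): [MAIN] PC=2: INC 3 -> ACC=9
Event 4 (EXEC): [MAIN] PC=3: INC 5 -> ACC=14
Event 5 (EXEC): [MAIN] PC=4: NOP
Event 6 (EXEC): [MAIN] PC=5: DEC 1 -> ACC=13
Event 7 (EXEC): [MAIN] PC=6: HALT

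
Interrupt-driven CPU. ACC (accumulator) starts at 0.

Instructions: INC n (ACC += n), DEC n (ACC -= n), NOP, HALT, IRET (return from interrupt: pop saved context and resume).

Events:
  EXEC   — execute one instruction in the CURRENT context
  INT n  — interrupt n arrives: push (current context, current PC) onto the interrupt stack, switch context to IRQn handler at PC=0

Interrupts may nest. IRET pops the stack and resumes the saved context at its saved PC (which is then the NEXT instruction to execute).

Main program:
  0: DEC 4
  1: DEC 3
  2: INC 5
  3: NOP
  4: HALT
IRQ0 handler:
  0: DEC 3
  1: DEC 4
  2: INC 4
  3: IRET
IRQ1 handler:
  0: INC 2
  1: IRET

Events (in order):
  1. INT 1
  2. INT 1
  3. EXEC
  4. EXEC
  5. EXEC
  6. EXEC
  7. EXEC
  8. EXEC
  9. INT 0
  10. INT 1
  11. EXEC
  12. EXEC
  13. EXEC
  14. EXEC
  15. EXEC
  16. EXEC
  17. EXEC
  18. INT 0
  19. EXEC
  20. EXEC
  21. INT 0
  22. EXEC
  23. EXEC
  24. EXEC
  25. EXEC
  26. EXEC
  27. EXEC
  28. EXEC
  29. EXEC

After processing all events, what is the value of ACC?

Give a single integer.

Event 1 (INT 1): INT 1 arrives: push (MAIN, PC=0), enter IRQ1 at PC=0 (depth now 1)
Event 2 (INT 1): INT 1 arrives: push (IRQ1, PC=0), enter IRQ1 at PC=0 (depth now 2)
Event 3 (EXEC): [IRQ1] PC=0: INC 2 -> ACC=2
Event 4 (EXEC): [IRQ1] PC=1: IRET -> resume IRQ1 at PC=0 (depth now 1)
Event 5 (EXEC): [IRQ1] PC=0: INC 2 -> ACC=4
Event 6 (EXEC): [IRQ1] PC=1: IRET -> resume MAIN at PC=0 (depth now 0)
Event 7 (EXEC): [MAIN] PC=0: DEC 4 -> ACC=0
Event 8 (EXEC): [MAIN] PC=1: DEC 3 -> ACC=-3
Event 9 (INT 0): INT 0 arrives: push (MAIN, PC=2), enter IRQ0 at PC=0 (depth now 1)
Event 10 (INT 1): INT 1 arrives: push (IRQ0, PC=0), enter IRQ1 at PC=0 (depth now 2)
Event 11 (EXEC): [IRQ1] PC=0: INC 2 -> ACC=-1
Event 12 (EXEC): [IRQ1] PC=1: IRET -> resume IRQ0 at PC=0 (depth now 1)
Event 13 (EXEC): [IRQ0] PC=0: DEC 3 -> ACC=-4
Event 14 (EXEC): [IRQ0] PC=1: DEC 4 -> ACC=-8
Event 15 (EXEC): [IRQ0] PC=2: INC 4 -> ACC=-4
Event 16 (EXEC): [IRQ0] PC=3: IRET -> resume MAIN at PC=2 (depth now 0)
Event 17 (EXEC): [MAIN] PC=2: INC 5 -> ACC=1
Event 18 (INT 0): INT 0 arrives: push (MAIN, PC=3), enter IRQ0 at PC=0 (depth now 1)
Event 19 (EXEC): [IRQ0] PC=0: DEC 3 -> ACC=-2
Event 20 (EXEC): [IRQ0] PC=1: DEC 4 -> ACC=-6
Event 21 (INT 0): INT 0 arrives: push (IRQ0, PC=2), enter IRQ0 at PC=0 (depth now 2)
Event 22 (EXEC): [IRQ0] PC=0: DEC 3 -> ACC=-9
Event 23 (EXEC): [IRQ0] PC=1: DEC 4 -> ACC=-13
Event 24 (EXEC): [IRQ0] PC=2: INC 4 -> ACC=-9
Event 25 (EXEC): [IRQ0] PC=3: IRET -> resume IRQ0 at PC=2 (depth now 1)
Event 26 (EXEC): [IRQ0] PC=2: INC 4 -> ACC=-5
Event 27 (EXEC): [IRQ0] PC=3: IRET -> resume MAIN at PC=3 (depth now 0)
Event 28 (EXEC): [MAIN] PC=3: NOP
Event 29 (EXEC): [MAIN] PC=4: HALT

Answer: -5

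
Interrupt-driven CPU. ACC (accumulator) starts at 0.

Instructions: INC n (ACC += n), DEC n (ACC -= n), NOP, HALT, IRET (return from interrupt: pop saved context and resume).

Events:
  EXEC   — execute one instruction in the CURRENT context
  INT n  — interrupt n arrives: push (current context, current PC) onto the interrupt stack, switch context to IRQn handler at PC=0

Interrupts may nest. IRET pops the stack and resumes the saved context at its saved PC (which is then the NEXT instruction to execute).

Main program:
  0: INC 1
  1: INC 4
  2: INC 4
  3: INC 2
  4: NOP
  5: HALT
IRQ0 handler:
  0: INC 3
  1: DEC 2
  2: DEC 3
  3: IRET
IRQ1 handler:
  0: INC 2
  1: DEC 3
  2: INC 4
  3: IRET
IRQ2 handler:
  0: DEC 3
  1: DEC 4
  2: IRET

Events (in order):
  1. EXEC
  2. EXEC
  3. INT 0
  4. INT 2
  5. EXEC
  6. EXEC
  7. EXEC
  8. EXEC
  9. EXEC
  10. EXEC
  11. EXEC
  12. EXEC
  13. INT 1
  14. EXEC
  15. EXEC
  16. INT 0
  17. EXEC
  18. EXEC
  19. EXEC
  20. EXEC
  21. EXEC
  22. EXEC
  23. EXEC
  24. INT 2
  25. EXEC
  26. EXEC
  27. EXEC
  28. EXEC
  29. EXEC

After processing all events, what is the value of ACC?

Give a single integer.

Event 1 (EXEC): [MAIN] PC=0: INC 1 -> ACC=1
Event 2 (EXEC): [MAIN] PC=1: INC 4 -> ACC=5
Event 3 (INT 0): INT 0 arrives: push (MAIN, PC=2), enter IRQ0 at PC=0 (depth now 1)
Event 4 (INT 2): INT 2 arrives: push (IRQ0, PC=0), enter IRQ2 at PC=0 (depth now 2)
Event 5 (EXEC): [IRQ2] PC=0: DEC 3 -> ACC=2
Event 6 (EXEC): [IRQ2] PC=1: DEC 4 -> ACC=-2
Event 7 (EXEC): [IRQ2] PC=2: IRET -> resume IRQ0 at PC=0 (depth now 1)
Event 8 (EXEC): [IRQ0] PC=0: INC 3 -> ACC=1
Event 9 (EXEC): [IRQ0] PC=1: DEC 2 -> ACC=-1
Event 10 (EXEC): [IRQ0] PC=2: DEC 3 -> ACC=-4
Event 11 (EXEC): [IRQ0] PC=3: IRET -> resume MAIN at PC=2 (depth now 0)
Event 12 (EXEC): [MAIN] PC=2: INC 4 -> ACC=0
Event 13 (INT 1): INT 1 arrives: push (MAIN, PC=3), enter IRQ1 at PC=0 (depth now 1)
Event 14 (EXEC): [IRQ1] PC=0: INC 2 -> ACC=2
Event 15 (EXEC): [IRQ1] PC=1: DEC 3 -> ACC=-1
Event 16 (INT 0): INT 0 arrives: push (IRQ1, PC=2), enter IRQ0 at PC=0 (depth now 2)
Event 17 (EXEC): [IRQ0] PC=0: INC 3 -> ACC=2
Event 18 (EXEC): [IRQ0] PC=1: DEC 2 -> ACC=0
Event 19 (EXEC): [IRQ0] PC=2: DEC 3 -> ACC=-3
Event 20 (EXEC): [IRQ0] PC=3: IRET -> resume IRQ1 at PC=2 (depth now 1)
Event 21 (EXEC): [IRQ1] PC=2: INC 4 -> ACC=1
Event 22 (EXEC): [IRQ1] PC=3: IRET -> resume MAIN at PC=3 (depth now 0)
Event 23 (EXEC): [MAIN] PC=3: INC 2 -> ACC=3
Event 24 (INT 2): INT 2 arrives: push (MAIN, PC=4), enter IRQ2 at PC=0 (depth now 1)
Event 25 (EXEC): [IRQ2] PC=0: DEC 3 -> ACC=0
Event 26 (EXEC): [IRQ2] PC=1: DEC 4 -> ACC=-4
Event 27 (EXEC): [IRQ2] PC=2: IRET -> resume MAIN at PC=4 (depth now 0)
Event 28 (EXEC): [MAIN] PC=4: NOP
Event 29 (EXEC): [MAIN] PC=5: HALT

Answer: -4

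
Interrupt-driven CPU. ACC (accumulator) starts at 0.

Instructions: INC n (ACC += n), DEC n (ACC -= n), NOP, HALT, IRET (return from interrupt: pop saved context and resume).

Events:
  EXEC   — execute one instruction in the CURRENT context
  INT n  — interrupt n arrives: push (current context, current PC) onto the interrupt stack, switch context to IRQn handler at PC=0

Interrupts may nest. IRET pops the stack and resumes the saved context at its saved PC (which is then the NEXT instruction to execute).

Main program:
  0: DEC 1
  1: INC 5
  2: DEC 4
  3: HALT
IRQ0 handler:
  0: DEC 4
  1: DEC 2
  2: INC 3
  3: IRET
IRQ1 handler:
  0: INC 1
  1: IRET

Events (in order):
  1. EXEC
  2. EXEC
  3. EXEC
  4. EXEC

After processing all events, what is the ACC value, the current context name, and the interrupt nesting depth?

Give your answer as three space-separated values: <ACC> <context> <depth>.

Event 1 (EXEC): [MAIN] PC=0: DEC 1 -> ACC=-1
Event 2 (EXEC): [MAIN] PC=1: INC 5 -> ACC=4
Event 3 (EXEC): [MAIN] PC=2: DEC 4 -> ACC=0
Event 4 (EXEC): [MAIN] PC=3: HALT

Answer: 0 MAIN 0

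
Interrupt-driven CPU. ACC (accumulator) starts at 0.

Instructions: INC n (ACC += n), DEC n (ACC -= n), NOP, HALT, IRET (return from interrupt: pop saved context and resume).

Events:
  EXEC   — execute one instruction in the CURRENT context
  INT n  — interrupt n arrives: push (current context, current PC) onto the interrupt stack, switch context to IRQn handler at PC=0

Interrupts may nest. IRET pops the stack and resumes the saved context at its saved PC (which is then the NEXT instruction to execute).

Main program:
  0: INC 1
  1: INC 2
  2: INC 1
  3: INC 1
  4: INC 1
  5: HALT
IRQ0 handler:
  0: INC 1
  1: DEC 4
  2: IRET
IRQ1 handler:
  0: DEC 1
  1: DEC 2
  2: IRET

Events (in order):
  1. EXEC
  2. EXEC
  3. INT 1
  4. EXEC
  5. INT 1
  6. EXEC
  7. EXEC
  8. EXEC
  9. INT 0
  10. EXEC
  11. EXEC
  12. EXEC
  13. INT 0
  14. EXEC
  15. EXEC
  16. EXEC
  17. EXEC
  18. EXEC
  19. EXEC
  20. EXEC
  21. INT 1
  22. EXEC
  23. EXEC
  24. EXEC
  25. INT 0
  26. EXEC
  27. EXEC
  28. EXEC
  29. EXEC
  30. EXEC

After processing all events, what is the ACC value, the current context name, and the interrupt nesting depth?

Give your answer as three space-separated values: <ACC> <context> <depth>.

Event 1 (EXEC): [MAIN] PC=0: INC 1 -> ACC=1
Event 2 (EXEC): [MAIN] PC=1: INC 2 -> ACC=3
Event 3 (INT 1): INT 1 arrives: push (MAIN, PC=2), enter IRQ1 at PC=0 (depth now 1)
Event 4 (EXEC): [IRQ1] PC=0: DEC 1 -> ACC=2
Event 5 (INT 1): INT 1 arrives: push (IRQ1, PC=1), enter IRQ1 at PC=0 (depth now 2)
Event 6 (EXEC): [IRQ1] PC=0: DEC 1 -> ACC=1
Event 7 (EXEC): [IRQ1] PC=1: DEC 2 -> ACC=-1
Event 8 (EXEC): [IRQ1] PC=2: IRET -> resume IRQ1 at PC=1 (depth now 1)
Event 9 (INT 0): INT 0 arrives: push (IRQ1, PC=1), enter IRQ0 at PC=0 (depth now 2)
Event 10 (EXEC): [IRQ0] PC=0: INC 1 -> ACC=0
Event 11 (EXEC): [IRQ0] PC=1: DEC 4 -> ACC=-4
Event 12 (EXEC): [IRQ0] PC=2: IRET -> resume IRQ1 at PC=1 (depth now 1)
Event 13 (INT 0): INT 0 arrives: push (IRQ1, PC=1), enter IRQ0 at PC=0 (depth now 2)
Event 14 (EXEC): [IRQ0] PC=0: INC 1 -> ACC=-3
Event 15 (EXEC): [IRQ0] PC=1: DEC 4 -> ACC=-7
Event 16 (EXEC): [IRQ0] PC=2: IRET -> resume IRQ1 at PC=1 (depth now 1)
Event 17 (EXEC): [IRQ1] PC=1: DEC 2 -> ACC=-9
Event 18 (EXEC): [IRQ1] PC=2: IRET -> resume MAIN at PC=2 (depth now 0)
Event 19 (EXEC): [MAIN] PC=2: INC 1 -> ACC=-8
Event 20 (EXEC): [MAIN] PC=3: INC 1 -> ACC=-7
Event 21 (INT 1): INT 1 arrives: push (MAIN, PC=4), enter IRQ1 at PC=0 (depth now 1)
Event 22 (EXEC): [IRQ1] PC=0: DEC 1 -> ACC=-8
Event 23 (EXEC): [IRQ1] PC=1: DEC 2 -> ACC=-10
Event 24 (EXEC): [IRQ1] PC=2: IRET -> resume MAIN at PC=4 (depth now 0)
Event 25 (INT 0): INT 0 arrives: push (MAIN, PC=4), enter IRQ0 at PC=0 (depth now 1)
Event 26 (EXEC): [IRQ0] PC=0: INC 1 -> ACC=-9
Event 27 (EXEC): [IRQ0] PC=1: DEC 4 -> ACC=-13
Event 28 (EXEC): [IRQ0] PC=2: IRET -> resume MAIN at PC=4 (depth now 0)
Event 29 (EXEC): [MAIN] PC=4: INC 1 -> ACC=-12
Event 30 (EXEC): [MAIN] PC=5: HALT

Answer: -12 MAIN 0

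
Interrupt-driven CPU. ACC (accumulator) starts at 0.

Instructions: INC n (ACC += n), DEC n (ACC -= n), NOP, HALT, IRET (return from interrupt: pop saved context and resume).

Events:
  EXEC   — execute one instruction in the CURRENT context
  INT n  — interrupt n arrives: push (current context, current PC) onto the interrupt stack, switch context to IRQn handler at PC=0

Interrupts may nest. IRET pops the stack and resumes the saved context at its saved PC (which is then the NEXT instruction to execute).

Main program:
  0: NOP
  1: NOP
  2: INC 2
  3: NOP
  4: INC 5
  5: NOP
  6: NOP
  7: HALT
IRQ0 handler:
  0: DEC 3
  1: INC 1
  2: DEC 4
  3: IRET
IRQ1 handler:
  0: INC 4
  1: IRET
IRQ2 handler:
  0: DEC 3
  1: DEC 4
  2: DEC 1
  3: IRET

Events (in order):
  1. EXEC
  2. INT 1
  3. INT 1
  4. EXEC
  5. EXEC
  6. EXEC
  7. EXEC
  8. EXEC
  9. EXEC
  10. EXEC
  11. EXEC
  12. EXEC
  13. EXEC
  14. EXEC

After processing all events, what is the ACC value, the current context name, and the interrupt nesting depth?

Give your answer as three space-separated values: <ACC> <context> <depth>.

Answer: 15 MAIN 0

Derivation:
Event 1 (EXEC): [MAIN] PC=0: NOP
Event 2 (INT 1): INT 1 arrives: push (MAIN, PC=1), enter IRQ1 at PC=0 (depth now 1)
Event 3 (INT 1): INT 1 arrives: push (IRQ1, PC=0), enter IRQ1 at PC=0 (depth now 2)
Event 4 (EXEC): [IRQ1] PC=0: INC 4 -> ACC=4
Event 5 (EXEC): [IRQ1] PC=1: IRET -> resume IRQ1 at PC=0 (depth now 1)
Event 6 (EXEC): [IRQ1] PC=0: INC 4 -> ACC=8
Event 7 (EXEC): [IRQ1] PC=1: IRET -> resume MAIN at PC=1 (depth now 0)
Event 8 (EXEC): [MAIN] PC=1: NOP
Event 9 (EXEC): [MAIN] PC=2: INC 2 -> ACC=10
Event 10 (EXEC): [MAIN] PC=3: NOP
Event 11 (EXEC): [MAIN] PC=4: INC 5 -> ACC=15
Event 12 (EXEC): [MAIN] PC=5: NOP
Event 13 (EXEC): [MAIN] PC=6: NOP
Event 14 (EXEC): [MAIN] PC=7: HALT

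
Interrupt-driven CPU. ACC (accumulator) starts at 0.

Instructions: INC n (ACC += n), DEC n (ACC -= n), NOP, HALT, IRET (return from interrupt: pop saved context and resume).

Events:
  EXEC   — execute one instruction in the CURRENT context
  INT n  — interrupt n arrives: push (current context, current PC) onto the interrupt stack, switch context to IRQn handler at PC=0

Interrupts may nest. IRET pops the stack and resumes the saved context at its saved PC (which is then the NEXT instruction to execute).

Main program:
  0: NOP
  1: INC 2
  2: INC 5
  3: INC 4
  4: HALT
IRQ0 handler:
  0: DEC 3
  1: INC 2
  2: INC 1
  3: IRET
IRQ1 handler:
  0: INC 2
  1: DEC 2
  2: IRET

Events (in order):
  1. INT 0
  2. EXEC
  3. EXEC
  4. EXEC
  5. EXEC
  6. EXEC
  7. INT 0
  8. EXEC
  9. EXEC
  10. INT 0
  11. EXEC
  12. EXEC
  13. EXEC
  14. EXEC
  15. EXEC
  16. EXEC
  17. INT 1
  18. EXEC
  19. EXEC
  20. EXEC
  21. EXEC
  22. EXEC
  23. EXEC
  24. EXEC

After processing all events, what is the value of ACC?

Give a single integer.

Answer: 11

Derivation:
Event 1 (INT 0): INT 0 arrives: push (MAIN, PC=0), enter IRQ0 at PC=0 (depth now 1)
Event 2 (EXEC): [IRQ0] PC=0: DEC 3 -> ACC=-3
Event 3 (EXEC): [IRQ0] PC=1: INC 2 -> ACC=-1
Event 4 (EXEC): [IRQ0] PC=2: INC 1 -> ACC=0
Event 5 (EXEC): [IRQ0] PC=3: IRET -> resume MAIN at PC=0 (depth now 0)
Event 6 (EXEC): [MAIN] PC=0: NOP
Event 7 (INT 0): INT 0 arrives: push (MAIN, PC=1), enter IRQ0 at PC=0 (depth now 1)
Event 8 (EXEC): [IRQ0] PC=0: DEC 3 -> ACC=-3
Event 9 (EXEC): [IRQ0] PC=1: INC 2 -> ACC=-1
Event 10 (INT 0): INT 0 arrives: push (IRQ0, PC=2), enter IRQ0 at PC=0 (depth now 2)
Event 11 (EXEC): [IRQ0] PC=0: DEC 3 -> ACC=-4
Event 12 (EXEC): [IRQ0] PC=1: INC 2 -> ACC=-2
Event 13 (EXEC): [IRQ0] PC=2: INC 1 -> ACC=-1
Event 14 (EXEC): [IRQ0] PC=3: IRET -> resume IRQ0 at PC=2 (depth now 1)
Event 15 (EXEC): [IRQ0] PC=2: INC 1 -> ACC=0
Event 16 (EXEC): [IRQ0] PC=3: IRET -> resume MAIN at PC=1 (depth now 0)
Event 17 (INT 1): INT 1 arrives: push (MAIN, PC=1), enter IRQ1 at PC=0 (depth now 1)
Event 18 (EXEC): [IRQ1] PC=0: INC 2 -> ACC=2
Event 19 (EXEC): [IRQ1] PC=1: DEC 2 -> ACC=0
Event 20 (EXEC): [IRQ1] PC=2: IRET -> resume MAIN at PC=1 (depth now 0)
Event 21 (EXEC): [MAIN] PC=1: INC 2 -> ACC=2
Event 22 (EXEC): [MAIN] PC=2: INC 5 -> ACC=7
Event 23 (EXEC): [MAIN] PC=3: INC 4 -> ACC=11
Event 24 (EXEC): [MAIN] PC=4: HALT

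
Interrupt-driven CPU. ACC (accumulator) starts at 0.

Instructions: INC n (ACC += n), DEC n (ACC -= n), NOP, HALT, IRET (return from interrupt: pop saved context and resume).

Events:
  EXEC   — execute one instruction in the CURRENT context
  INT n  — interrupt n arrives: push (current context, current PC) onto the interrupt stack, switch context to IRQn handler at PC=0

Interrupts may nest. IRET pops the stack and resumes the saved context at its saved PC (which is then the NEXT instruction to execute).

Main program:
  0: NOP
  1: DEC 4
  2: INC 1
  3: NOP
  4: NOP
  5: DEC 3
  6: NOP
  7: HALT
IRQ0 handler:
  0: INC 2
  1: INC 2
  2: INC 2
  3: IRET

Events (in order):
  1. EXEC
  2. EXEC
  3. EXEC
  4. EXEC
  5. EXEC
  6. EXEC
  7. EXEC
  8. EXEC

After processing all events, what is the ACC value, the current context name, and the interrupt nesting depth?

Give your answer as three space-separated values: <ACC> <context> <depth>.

Event 1 (EXEC): [MAIN] PC=0: NOP
Event 2 (EXEC): [MAIN] PC=1: DEC 4 -> ACC=-4
Event 3 (EXEC): [MAIN] PC=2: INC 1 -> ACC=-3
Event 4 (EXEC): [MAIN] PC=3: NOP
Event 5 (EXEC): [MAIN] PC=4: NOP
Event 6 (EXEC): [MAIN] PC=5: DEC 3 -> ACC=-6
Event 7 (EXEC): [MAIN] PC=6: NOP
Event 8 (EXEC): [MAIN] PC=7: HALT

Answer: -6 MAIN 0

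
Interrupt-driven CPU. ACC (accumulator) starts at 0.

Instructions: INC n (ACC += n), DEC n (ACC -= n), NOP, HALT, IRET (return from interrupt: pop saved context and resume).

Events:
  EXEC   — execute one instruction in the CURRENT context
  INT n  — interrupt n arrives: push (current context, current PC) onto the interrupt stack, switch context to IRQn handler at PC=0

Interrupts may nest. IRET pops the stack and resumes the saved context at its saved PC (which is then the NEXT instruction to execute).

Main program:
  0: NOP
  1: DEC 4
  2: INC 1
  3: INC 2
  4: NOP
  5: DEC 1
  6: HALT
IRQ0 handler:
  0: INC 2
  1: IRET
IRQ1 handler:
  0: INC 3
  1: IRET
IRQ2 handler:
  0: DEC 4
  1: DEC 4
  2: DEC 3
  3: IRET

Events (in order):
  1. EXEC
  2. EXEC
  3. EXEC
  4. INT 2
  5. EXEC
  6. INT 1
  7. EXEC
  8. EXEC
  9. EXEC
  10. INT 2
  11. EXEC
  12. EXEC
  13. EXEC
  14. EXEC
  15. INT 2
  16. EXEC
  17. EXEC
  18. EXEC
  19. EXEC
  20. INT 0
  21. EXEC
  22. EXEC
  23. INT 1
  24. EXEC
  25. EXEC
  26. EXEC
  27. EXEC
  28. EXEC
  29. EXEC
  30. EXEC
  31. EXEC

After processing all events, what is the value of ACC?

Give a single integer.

Event 1 (EXEC): [MAIN] PC=0: NOP
Event 2 (EXEC): [MAIN] PC=1: DEC 4 -> ACC=-4
Event 3 (EXEC): [MAIN] PC=2: INC 1 -> ACC=-3
Event 4 (INT 2): INT 2 arrives: push (MAIN, PC=3), enter IRQ2 at PC=0 (depth now 1)
Event 5 (EXEC): [IRQ2] PC=0: DEC 4 -> ACC=-7
Event 6 (INT 1): INT 1 arrives: push (IRQ2, PC=1), enter IRQ1 at PC=0 (depth now 2)
Event 7 (EXEC): [IRQ1] PC=0: INC 3 -> ACC=-4
Event 8 (EXEC): [IRQ1] PC=1: IRET -> resume IRQ2 at PC=1 (depth now 1)
Event 9 (EXEC): [IRQ2] PC=1: DEC 4 -> ACC=-8
Event 10 (INT 2): INT 2 arrives: push (IRQ2, PC=2), enter IRQ2 at PC=0 (depth now 2)
Event 11 (EXEC): [IRQ2] PC=0: DEC 4 -> ACC=-12
Event 12 (EXEC): [IRQ2] PC=1: DEC 4 -> ACC=-16
Event 13 (EXEC): [IRQ2] PC=2: DEC 3 -> ACC=-19
Event 14 (EXEC): [IRQ2] PC=3: IRET -> resume IRQ2 at PC=2 (depth now 1)
Event 15 (INT 2): INT 2 arrives: push (IRQ2, PC=2), enter IRQ2 at PC=0 (depth now 2)
Event 16 (EXEC): [IRQ2] PC=0: DEC 4 -> ACC=-23
Event 17 (EXEC): [IRQ2] PC=1: DEC 4 -> ACC=-27
Event 18 (EXEC): [IRQ2] PC=2: DEC 3 -> ACC=-30
Event 19 (EXEC): [IRQ2] PC=3: IRET -> resume IRQ2 at PC=2 (depth now 1)
Event 20 (INT 0): INT 0 arrives: push (IRQ2, PC=2), enter IRQ0 at PC=0 (depth now 2)
Event 21 (EXEC): [IRQ0] PC=0: INC 2 -> ACC=-28
Event 22 (EXEC): [IRQ0] PC=1: IRET -> resume IRQ2 at PC=2 (depth now 1)
Event 23 (INT 1): INT 1 arrives: push (IRQ2, PC=2), enter IRQ1 at PC=0 (depth now 2)
Event 24 (EXEC): [IRQ1] PC=0: INC 3 -> ACC=-25
Event 25 (EXEC): [IRQ1] PC=1: IRET -> resume IRQ2 at PC=2 (depth now 1)
Event 26 (EXEC): [IRQ2] PC=2: DEC 3 -> ACC=-28
Event 27 (EXEC): [IRQ2] PC=3: IRET -> resume MAIN at PC=3 (depth now 0)
Event 28 (EXEC): [MAIN] PC=3: INC 2 -> ACC=-26
Event 29 (EXEC): [MAIN] PC=4: NOP
Event 30 (EXEC): [MAIN] PC=5: DEC 1 -> ACC=-27
Event 31 (EXEC): [MAIN] PC=6: HALT

Answer: -27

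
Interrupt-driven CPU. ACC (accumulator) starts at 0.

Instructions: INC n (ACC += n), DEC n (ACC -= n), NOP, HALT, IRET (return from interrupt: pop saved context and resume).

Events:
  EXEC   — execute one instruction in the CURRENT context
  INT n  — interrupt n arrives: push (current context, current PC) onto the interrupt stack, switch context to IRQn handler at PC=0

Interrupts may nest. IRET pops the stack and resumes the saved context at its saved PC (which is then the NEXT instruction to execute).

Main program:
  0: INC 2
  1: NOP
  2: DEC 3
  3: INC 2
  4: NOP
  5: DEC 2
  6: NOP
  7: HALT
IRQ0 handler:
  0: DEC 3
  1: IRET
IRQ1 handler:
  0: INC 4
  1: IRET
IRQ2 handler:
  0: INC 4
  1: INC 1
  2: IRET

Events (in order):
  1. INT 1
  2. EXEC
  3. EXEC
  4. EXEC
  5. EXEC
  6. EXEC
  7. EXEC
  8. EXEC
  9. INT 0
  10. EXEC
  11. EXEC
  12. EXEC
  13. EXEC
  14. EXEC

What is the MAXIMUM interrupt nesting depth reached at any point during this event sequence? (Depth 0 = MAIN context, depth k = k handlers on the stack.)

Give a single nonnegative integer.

Answer: 1

Derivation:
Event 1 (INT 1): INT 1 arrives: push (MAIN, PC=0), enter IRQ1 at PC=0 (depth now 1) [depth=1]
Event 2 (EXEC): [IRQ1] PC=0: INC 4 -> ACC=4 [depth=1]
Event 3 (EXEC): [IRQ1] PC=1: IRET -> resume MAIN at PC=0 (depth now 0) [depth=0]
Event 4 (EXEC): [MAIN] PC=0: INC 2 -> ACC=6 [depth=0]
Event 5 (EXEC): [MAIN] PC=1: NOP [depth=0]
Event 6 (EXEC): [MAIN] PC=2: DEC 3 -> ACC=3 [depth=0]
Event 7 (EXEC): [MAIN] PC=3: INC 2 -> ACC=5 [depth=0]
Event 8 (EXEC): [MAIN] PC=4: NOP [depth=0]
Event 9 (INT 0): INT 0 arrives: push (MAIN, PC=5), enter IRQ0 at PC=0 (depth now 1) [depth=1]
Event 10 (EXEC): [IRQ0] PC=0: DEC 3 -> ACC=2 [depth=1]
Event 11 (EXEC): [IRQ0] PC=1: IRET -> resume MAIN at PC=5 (depth now 0) [depth=0]
Event 12 (EXEC): [MAIN] PC=5: DEC 2 -> ACC=0 [depth=0]
Event 13 (EXEC): [MAIN] PC=6: NOP [depth=0]
Event 14 (EXEC): [MAIN] PC=7: HALT [depth=0]
Max depth observed: 1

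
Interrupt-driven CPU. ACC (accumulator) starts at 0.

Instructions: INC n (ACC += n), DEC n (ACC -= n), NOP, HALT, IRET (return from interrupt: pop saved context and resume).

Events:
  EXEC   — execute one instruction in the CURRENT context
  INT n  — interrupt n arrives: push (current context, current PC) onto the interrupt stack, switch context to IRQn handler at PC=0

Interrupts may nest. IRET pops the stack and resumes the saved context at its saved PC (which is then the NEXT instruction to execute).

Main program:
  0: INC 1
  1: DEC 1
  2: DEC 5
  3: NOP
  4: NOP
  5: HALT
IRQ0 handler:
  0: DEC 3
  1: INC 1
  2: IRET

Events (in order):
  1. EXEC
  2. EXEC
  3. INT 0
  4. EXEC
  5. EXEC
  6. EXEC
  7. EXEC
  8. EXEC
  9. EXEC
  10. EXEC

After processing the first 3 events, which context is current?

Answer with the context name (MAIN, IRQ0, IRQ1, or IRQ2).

Event 1 (EXEC): [MAIN] PC=0: INC 1 -> ACC=1
Event 2 (EXEC): [MAIN] PC=1: DEC 1 -> ACC=0
Event 3 (INT 0): INT 0 arrives: push (MAIN, PC=2), enter IRQ0 at PC=0 (depth now 1)

Answer: IRQ0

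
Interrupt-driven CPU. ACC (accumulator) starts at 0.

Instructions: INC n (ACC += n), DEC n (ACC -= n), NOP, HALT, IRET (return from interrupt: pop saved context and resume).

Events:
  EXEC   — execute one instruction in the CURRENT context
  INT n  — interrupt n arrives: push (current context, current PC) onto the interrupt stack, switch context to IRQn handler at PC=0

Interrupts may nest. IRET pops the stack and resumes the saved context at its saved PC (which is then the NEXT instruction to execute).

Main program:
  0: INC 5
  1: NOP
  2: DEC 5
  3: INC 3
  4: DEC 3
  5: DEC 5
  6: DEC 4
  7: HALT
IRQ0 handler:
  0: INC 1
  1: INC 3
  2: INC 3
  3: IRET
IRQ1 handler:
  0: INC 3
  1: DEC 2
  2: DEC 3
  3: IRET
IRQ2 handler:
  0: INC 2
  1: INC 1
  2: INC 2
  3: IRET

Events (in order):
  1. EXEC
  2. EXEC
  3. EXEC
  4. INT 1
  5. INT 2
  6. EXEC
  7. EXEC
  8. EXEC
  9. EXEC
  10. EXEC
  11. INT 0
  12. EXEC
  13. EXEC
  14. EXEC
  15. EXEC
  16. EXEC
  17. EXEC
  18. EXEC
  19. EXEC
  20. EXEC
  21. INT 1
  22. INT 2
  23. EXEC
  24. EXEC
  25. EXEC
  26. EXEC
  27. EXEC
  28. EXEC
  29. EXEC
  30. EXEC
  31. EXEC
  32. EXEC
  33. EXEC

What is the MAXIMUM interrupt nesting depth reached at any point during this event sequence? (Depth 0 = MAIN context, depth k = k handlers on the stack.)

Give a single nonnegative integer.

Answer: 2

Derivation:
Event 1 (EXEC): [MAIN] PC=0: INC 5 -> ACC=5 [depth=0]
Event 2 (EXEC): [MAIN] PC=1: NOP [depth=0]
Event 3 (EXEC): [MAIN] PC=2: DEC 5 -> ACC=0 [depth=0]
Event 4 (INT 1): INT 1 arrives: push (MAIN, PC=3), enter IRQ1 at PC=0 (depth now 1) [depth=1]
Event 5 (INT 2): INT 2 arrives: push (IRQ1, PC=0), enter IRQ2 at PC=0 (depth now 2) [depth=2]
Event 6 (EXEC): [IRQ2] PC=0: INC 2 -> ACC=2 [depth=2]
Event 7 (EXEC): [IRQ2] PC=1: INC 1 -> ACC=3 [depth=2]
Event 8 (EXEC): [IRQ2] PC=2: INC 2 -> ACC=5 [depth=2]
Event 9 (EXEC): [IRQ2] PC=3: IRET -> resume IRQ1 at PC=0 (depth now 1) [depth=1]
Event 10 (EXEC): [IRQ1] PC=0: INC 3 -> ACC=8 [depth=1]
Event 11 (INT 0): INT 0 arrives: push (IRQ1, PC=1), enter IRQ0 at PC=0 (depth now 2) [depth=2]
Event 12 (EXEC): [IRQ0] PC=0: INC 1 -> ACC=9 [depth=2]
Event 13 (EXEC): [IRQ0] PC=1: INC 3 -> ACC=12 [depth=2]
Event 14 (EXEC): [IRQ0] PC=2: INC 3 -> ACC=15 [depth=2]
Event 15 (EXEC): [IRQ0] PC=3: IRET -> resume IRQ1 at PC=1 (depth now 1) [depth=1]
Event 16 (EXEC): [IRQ1] PC=1: DEC 2 -> ACC=13 [depth=1]
Event 17 (EXEC): [IRQ1] PC=2: DEC 3 -> ACC=10 [depth=1]
Event 18 (EXEC): [IRQ1] PC=3: IRET -> resume MAIN at PC=3 (depth now 0) [depth=0]
Event 19 (EXEC): [MAIN] PC=3: INC 3 -> ACC=13 [depth=0]
Event 20 (EXEC): [MAIN] PC=4: DEC 3 -> ACC=10 [depth=0]
Event 21 (INT 1): INT 1 arrives: push (MAIN, PC=5), enter IRQ1 at PC=0 (depth now 1) [depth=1]
Event 22 (INT 2): INT 2 arrives: push (IRQ1, PC=0), enter IRQ2 at PC=0 (depth now 2) [depth=2]
Event 23 (EXEC): [IRQ2] PC=0: INC 2 -> ACC=12 [depth=2]
Event 24 (EXEC): [IRQ2] PC=1: INC 1 -> ACC=13 [depth=2]
Event 25 (EXEC): [IRQ2] PC=2: INC 2 -> ACC=15 [depth=2]
Event 26 (EXEC): [IRQ2] PC=3: IRET -> resume IRQ1 at PC=0 (depth now 1) [depth=1]
Event 27 (EXEC): [IRQ1] PC=0: INC 3 -> ACC=18 [depth=1]
Event 28 (EXEC): [IRQ1] PC=1: DEC 2 -> ACC=16 [depth=1]
Event 29 (EXEC): [IRQ1] PC=2: DEC 3 -> ACC=13 [depth=1]
Event 30 (EXEC): [IRQ1] PC=3: IRET -> resume MAIN at PC=5 (depth now 0) [depth=0]
Event 31 (EXEC): [MAIN] PC=5: DEC 5 -> ACC=8 [depth=0]
Event 32 (EXEC): [MAIN] PC=6: DEC 4 -> ACC=4 [depth=0]
Event 33 (EXEC): [MAIN] PC=7: HALT [depth=0]
Max depth observed: 2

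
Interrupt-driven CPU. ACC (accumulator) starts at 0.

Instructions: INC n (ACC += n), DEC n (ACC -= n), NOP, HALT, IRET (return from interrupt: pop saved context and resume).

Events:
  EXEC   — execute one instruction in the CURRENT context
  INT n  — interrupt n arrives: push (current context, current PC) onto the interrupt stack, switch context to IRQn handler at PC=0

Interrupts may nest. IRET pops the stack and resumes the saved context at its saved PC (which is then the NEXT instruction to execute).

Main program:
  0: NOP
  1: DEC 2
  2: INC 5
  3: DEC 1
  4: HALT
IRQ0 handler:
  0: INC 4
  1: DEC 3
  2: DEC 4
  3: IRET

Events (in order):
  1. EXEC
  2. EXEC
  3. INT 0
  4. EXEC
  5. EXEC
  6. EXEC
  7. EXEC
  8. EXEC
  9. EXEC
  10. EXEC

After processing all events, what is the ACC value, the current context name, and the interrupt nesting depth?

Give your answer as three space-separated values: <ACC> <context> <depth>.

Event 1 (EXEC): [MAIN] PC=0: NOP
Event 2 (EXEC): [MAIN] PC=1: DEC 2 -> ACC=-2
Event 3 (INT 0): INT 0 arrives: push (MAIN, PC=2), enter IRQ0 at PC=0 (depth now 1)
Event 4 (EXEC): [IRQ0] PC=0: INC 4 -> ACC=2
Event 5 (EXEC): [IRQ0] PC=1: DEC 3 -> ACC=-1
Event 6 (EXEC): [IRQ0] PC=2: DEC 4 -> ACC=-5
Event 7 (EXEC): [IRQ0] PC=3: IRET -> resume MAIN at PC=2 (depth now 0)
Event 8 (EXEC): [MAIN] PC=2: INC 5 -> ACC=0
Event 9 (EXEC): [MAIN] PC=3: DEC 1 -> ACC=-1
Event 10 (EXEC): [MAIN] PC=4: HALT

Answer: -1 MAIN 0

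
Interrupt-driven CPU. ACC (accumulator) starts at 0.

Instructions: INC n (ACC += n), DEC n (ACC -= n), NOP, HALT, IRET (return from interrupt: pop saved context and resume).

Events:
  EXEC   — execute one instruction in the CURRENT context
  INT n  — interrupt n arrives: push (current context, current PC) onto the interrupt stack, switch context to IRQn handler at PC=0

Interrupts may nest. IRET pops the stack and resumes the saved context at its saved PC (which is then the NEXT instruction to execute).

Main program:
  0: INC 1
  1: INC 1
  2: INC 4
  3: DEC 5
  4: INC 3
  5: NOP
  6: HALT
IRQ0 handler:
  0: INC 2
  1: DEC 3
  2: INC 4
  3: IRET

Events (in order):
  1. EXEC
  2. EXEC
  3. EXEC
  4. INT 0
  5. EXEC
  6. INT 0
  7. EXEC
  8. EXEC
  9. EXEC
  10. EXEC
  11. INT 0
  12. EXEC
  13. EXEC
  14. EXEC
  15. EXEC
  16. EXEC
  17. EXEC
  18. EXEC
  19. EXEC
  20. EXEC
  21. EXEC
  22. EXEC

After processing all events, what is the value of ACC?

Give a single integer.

Event 1 (EXEC): [MAIN] PC=0: INC 1 -> ACC=1
Event 2 (EXEC): [MAIN] PC=1: INC 1 -> ACC=2
Event 3 (EXEC): [MAIN] PC=2: INC 4 -> ACC=6
Event 4 (INT 0): INT 0 arrives: push (MAIN, PC=3), enter IRQ0 at PC=0 (depth now 1)
Event 5 (EXEC): [IRQ0] PC=0: INC 2 -> ACC=8
Event 6 (INT 0): INT 0 arrives: push (IRQ0, PC=1), enter IRQ0 at PC=0 (depth now 2)
Event 7 (EXEC): [IRQ0] PC=0: INC 2 -> ACC=10
Event 8 (EXEC): [IRQ0] PC=1: DEC 3 -> ACC=7
Event 9 (EXEC): [IRQ0] PC=2: INC 4 -> ACC=11
Event 10 (EXEC): [IRQ0] PC=3: IRET -> resume IRQ0 at PC=1 (depth now 1)
Event 11 (INT 0): INT 0 arrives: push (IRQ0, PC=1), enter IRQ0 at PC=0 (depth now 2)
Event 12 (EXEC): [IRQ0] PC=0: INC 2 -> ACC=13
Event 13 (EXEC): [IRQ0] PC=1: DEC 3 -> ACC=10
Event 14 (EXEC): [IRQ0] PC=2: INC 4 -> ACC=14
Event 15 (EXEC): [IRQ0] PC=3: IRET -> resume IRQ0 at PC=1 (depth now 1)
Event 16 (EXEC): [IRQ0] PC=1: DEC 3 -> ACC=11
Event 17 (EXEC): [IRQ0] PC=2: INC 4 -> ACC=15
Event 18 (EXEC): [IRQ0] PC=3: IRET -> resume MAIN at PC=3 (depth now 0)
Event 19 (EXEC): [MAIN] PC=3: DEC 5 -> ACC=10
Event 20 (EXEC): [MAIN] PC=4: INC 3 -> ACC=13
Event 21 (EXEC): [MAIN] PC=5: NOP
Event 22 (EXEC): [MAIN] PC=6: HALT

Answer: 13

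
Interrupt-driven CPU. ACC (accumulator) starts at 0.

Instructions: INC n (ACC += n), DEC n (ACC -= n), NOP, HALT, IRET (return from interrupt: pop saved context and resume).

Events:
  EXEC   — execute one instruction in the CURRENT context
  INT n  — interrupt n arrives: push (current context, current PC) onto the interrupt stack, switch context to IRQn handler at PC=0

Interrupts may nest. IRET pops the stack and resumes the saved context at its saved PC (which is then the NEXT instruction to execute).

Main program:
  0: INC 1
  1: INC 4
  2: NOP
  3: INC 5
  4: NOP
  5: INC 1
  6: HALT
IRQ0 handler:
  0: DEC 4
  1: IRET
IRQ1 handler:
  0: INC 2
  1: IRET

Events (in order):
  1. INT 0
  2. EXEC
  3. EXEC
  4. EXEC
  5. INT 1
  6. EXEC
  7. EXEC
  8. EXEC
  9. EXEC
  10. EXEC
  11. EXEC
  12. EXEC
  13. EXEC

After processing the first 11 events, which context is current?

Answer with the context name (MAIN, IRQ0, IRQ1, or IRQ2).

Event 1 (INT 0): INT 0 arrives: push (MAIN, PC=0), enter IRQ0 at PC=0 (depth now 1)
Event 2 (EXEC): [IRQ0] PC=0: DEC 4 -> ACC=-4
Event 3 (EXEC): [IRQ0] PC=1: IRET -> resume MAIN at PC=0 (depth now 0)
Event 4 (EXEC): [MAIN] PC=0: INC 1 -> ACC=-3
Event 5 (INT 1): INT 1 arrives: push (MAIN, PC=1), enter IRQ1 at PC=0 (depth now 1)
Event 6 (EXEC): [IRQ1] PC=0: INC 2 -> ACC=-1
Event 7 (EXEC): [IRQ1] PC=1: IRET -> resume MAIN at PC=1 (depth now 0)
Event 8 (EXEC): [MAIN] PC=1: INC 4 -> ACC=3
Event 9 (EXEC): [MAIN] PC=2: NOP
Event 10 (EXEC): [MAIN] PC=3: INC 5 -> ACC=8
Event 11 (EXEC): [MAIN] PC=4: NOP

Answer: MAIN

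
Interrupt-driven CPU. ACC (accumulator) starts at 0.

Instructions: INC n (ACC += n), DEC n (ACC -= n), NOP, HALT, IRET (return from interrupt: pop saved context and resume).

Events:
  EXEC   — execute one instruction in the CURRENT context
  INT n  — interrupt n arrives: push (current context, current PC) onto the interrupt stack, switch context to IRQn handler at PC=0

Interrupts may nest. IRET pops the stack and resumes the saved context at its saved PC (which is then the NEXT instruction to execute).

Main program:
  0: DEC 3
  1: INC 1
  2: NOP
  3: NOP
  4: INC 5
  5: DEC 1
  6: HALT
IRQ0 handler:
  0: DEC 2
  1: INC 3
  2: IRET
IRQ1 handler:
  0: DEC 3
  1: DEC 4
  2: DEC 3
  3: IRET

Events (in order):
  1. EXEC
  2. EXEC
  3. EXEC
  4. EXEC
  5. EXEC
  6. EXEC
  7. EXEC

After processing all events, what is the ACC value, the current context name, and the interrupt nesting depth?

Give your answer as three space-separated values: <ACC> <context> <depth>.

Answer: 2 MAIN 0

Derivation:
Event 1 (EXEC): [MAIN] PC=0: DEC 3 -> ACC=-3
Event 2 (EXEC): [MAIN] PC=1: INC 1 -> ACC=-2
Event 3 (EXEC): [MAIN] PC=2: NOP
Event 4 (EXEC): [MAIN] PC=3: NOP
Event 5 (EXEC): [MAIN] PC=4: INC 5 -> ACC=3
Event 6 (EXEC): [MAIN] PC=5: DEC 1 -> ACC=2
Event 7 (EXEC): [MAIN] PC=6: HALT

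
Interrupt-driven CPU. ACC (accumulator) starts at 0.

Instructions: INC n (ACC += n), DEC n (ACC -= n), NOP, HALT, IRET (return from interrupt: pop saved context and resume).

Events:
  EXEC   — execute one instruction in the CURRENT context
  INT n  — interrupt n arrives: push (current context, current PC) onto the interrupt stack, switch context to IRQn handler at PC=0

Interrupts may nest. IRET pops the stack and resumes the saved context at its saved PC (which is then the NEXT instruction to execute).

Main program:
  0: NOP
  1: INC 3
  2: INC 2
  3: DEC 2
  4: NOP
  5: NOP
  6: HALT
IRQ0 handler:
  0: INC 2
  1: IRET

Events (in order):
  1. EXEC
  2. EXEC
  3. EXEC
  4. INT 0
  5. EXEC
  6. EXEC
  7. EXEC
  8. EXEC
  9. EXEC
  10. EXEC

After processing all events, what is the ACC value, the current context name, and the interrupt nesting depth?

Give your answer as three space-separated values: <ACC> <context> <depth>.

Event 1 (EXEC): [MAIN] PC=0: NOP
Event 2 (EXEC): [MAIN] PC=1: INC 3 -> ACC=3
Event 3 (EXEC): [MAIN] PC=2: INC 2 -> ACC=5
Event 4 (INT 0): INT 0 arrives: push (MAIN, PC=3), enter IRQ0 at PC=0 (depth now 1)
Event 5 (EXEC): [IRQ0] PC=0: INC 2 -> ACC=7
Event 6 (EXEC): [IRQ0] PC=1: IRET -> resume MAIN at PC=3 (depth now 0)
Event 7 (EXEC): [MAIN] PC=3: DEC 2 -> ACC=5
Event 8 (EXEC): [MAIN] PC=4: NOP
Event 9 (EXEC): [MAIN] PC=5: NOP
Event 10 (EXEC): [MAIN] PC=6: HALT

Answer: 5 MAIN 0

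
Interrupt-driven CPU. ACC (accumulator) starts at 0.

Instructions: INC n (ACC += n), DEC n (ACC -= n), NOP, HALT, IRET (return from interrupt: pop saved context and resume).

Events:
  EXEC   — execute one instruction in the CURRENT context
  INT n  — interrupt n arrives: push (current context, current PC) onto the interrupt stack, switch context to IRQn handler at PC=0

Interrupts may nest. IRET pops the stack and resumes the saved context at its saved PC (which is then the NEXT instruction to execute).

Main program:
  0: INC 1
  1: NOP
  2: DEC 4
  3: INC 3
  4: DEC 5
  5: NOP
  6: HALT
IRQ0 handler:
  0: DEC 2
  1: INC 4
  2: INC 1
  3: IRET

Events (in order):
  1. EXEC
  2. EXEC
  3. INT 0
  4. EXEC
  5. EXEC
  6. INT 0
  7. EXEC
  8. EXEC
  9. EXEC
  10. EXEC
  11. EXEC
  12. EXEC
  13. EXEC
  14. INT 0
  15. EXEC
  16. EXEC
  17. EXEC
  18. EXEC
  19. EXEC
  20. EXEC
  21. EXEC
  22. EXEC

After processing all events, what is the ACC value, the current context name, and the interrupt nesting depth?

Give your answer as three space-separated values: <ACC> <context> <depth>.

Event 1 (EXEC): [MAIN] PC=0: INC 1 -> ACC=1
Event 2 (EXEC): [MAIN] PC=1: NOP
Event 3 (INT 0): INT 0 arrives: push (MAIN, PC=2), enter IRQ0 at PC=0 (depth now 1)
Event 4 (EXEC): [IRQ0] PC=0: DEC 2 -> ACC=-1
Event 5 (EXEC): [IRQ0] PC=1: INC 4 -> ACC=3
Event 6 (INT 0): INT 0 arrives: push (IRQ0, PC=2), enter IRQ0 at PC=0 (depth now 2)
Event 7 (EXEC): [IRQ0] PC=0: DEC 2 -> ACC=1
Event 8 (EXEC): [IRQ0] PC=1: INC 4 -> ACC=5
Event 9 (EXEC): [IRQ0] PC=2: INC 1 -> ACC=6
Event 10 (EXEC): [IRQ0] PC=3: IRET -> resume IRQ0 at PC=2 (depth now 1)
Event 11 (EXEC): [IRQ0] PC=2: INC 1 -> ACC=7
Event 12 (EXEC): [IRQ0] PC=3: IRET -> resume MAIN at PC=2 (depth now 0)
Event 13 (EXEC): [MAIN] PC=2: DEC 4 -> ACC=3
Event 14 (INT 0): INT 0 arrives: push (MAIN, PC=3), enter IRQ0 at PC=0 (depth now 1)
Event 15 (EXEC): [IRQ0] PC=0: DEC 2 -> ACC=1
Event 16 (EXEC): [IRQ0] PC=1: INC 4 -> ACC=5
Event 17 (EXEC): [IRQ0] PC=2: INC 1 -> ACC=6
Event 18 (EXEC): [IRQ0] PC=3: IRET -> resume MAIN at PC=3 (depth now 0)
Event 19 (EXEC): [MAIN] PC=3: INC 3 -> ACC=9
Event 20 (EXEC): [MAIN] PC=4: DEC 5 -> ACC=4
Event 21 (EXEC): [MAIN] PC=5: NOP
Event 22 (EXEC): [MAIN] PC=6: HALT

Answer: 4 MAIN 0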